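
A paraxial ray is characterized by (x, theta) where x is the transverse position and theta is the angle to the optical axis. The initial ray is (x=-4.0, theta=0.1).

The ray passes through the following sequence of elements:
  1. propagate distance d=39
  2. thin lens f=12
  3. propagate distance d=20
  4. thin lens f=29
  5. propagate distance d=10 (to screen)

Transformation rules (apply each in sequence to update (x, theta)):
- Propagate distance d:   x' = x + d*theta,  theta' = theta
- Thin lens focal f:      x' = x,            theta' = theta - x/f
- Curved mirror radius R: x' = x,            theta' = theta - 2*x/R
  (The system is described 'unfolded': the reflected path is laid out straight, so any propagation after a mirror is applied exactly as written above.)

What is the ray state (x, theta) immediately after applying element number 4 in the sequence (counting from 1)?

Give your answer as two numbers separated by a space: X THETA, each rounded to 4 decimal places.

Answer: 2.0667 0.0371

Derivation:
Initial: x=-4.0000 theta=0.1000
After 1 (propagate distance d=39): x=-0.1000 theta=0.1000
After 2 (thin lens f=12): x=-0.1000 theta=13/120 (≈0.1083)
After 3 (propagate distance d=20): x=31/15 (≈2.0667) theta=13/120 (≈0.1083)
After 4 (thin lens f=29): x=31/15 (≈2.0667) theta=43/1160 (≈0.0371)
Rounded to 4 decimal places: x = 2.0667, theta = 0.0371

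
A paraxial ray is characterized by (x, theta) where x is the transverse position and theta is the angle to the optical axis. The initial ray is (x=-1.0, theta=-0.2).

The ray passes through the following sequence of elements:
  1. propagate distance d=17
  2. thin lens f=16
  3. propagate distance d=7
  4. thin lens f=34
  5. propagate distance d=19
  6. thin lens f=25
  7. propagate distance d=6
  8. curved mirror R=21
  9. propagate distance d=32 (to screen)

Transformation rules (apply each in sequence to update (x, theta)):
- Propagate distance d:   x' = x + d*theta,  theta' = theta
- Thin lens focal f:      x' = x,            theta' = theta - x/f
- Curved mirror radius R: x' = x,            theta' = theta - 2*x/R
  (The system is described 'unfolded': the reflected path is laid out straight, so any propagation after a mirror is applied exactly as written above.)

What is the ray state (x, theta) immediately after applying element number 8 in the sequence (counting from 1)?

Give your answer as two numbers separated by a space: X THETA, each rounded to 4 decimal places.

Initial: x=-1.0000 theta=-0.2000
After 1 (propagate distance d=17): x=-4.4000 theta=-0.2000
After 2 (thin lens f=16): x=-4.4000 theta=0.0750
After 3 (propagate distance d=7): x=-3.8750 theta=0.0750
After 4 (thin lens f=34): x=-3.8750 theta=257/1360 (≈0.1890)
After 5 (propagate distance d=19): x=-387/1360 (≈-0.2846) theta=257/1360 (≈0.1890)
After 6 (thin lens f=25): x=-387/1360 (≈-0.2846) theta=1703/8500 (≈0.2004)
After 7 (propagate distance d=6): x=31197/34000 (≈0.9176) theta=1703/8500 (≈0.2004)
After 8 (curved mirror R=21): x=31197/34000 (≈0.9176) theta=13443/119000 (≈0.1130)
Rounded to 4 decimal places: x = 0.9176, theta = 0.1130

Answer: 0.9176 0.1130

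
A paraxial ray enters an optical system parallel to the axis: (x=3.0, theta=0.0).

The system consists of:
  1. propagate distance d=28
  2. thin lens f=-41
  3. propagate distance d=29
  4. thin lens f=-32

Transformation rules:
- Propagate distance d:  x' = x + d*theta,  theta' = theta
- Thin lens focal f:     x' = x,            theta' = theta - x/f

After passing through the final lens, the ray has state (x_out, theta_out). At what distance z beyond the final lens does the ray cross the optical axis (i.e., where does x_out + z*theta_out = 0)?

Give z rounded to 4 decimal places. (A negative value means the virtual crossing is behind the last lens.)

Answer: -21.9608

Derivation:
Initial: x=3.0000 theta=0.0000
After 1 (propagate distance d=28): x=3.0000 theta=0.0000
After 2 (thin lens f=-41): x=3.0000 theta=3/41 (≈0.0732)
After 3 (propagate distance d=29): x=210/41 (≈5.1220) theta=3/41 (≈0.0732)
After 4 (thin lens f=-32): x=210/41 (≈5.1220) theta=153/656 (≈0.2332)
z_focus = -x_out/theta_out = -(210/41)/(153/656) = -1120/51 ≈ -21.9608
Rounded to 4 decimal places: z = -21.9608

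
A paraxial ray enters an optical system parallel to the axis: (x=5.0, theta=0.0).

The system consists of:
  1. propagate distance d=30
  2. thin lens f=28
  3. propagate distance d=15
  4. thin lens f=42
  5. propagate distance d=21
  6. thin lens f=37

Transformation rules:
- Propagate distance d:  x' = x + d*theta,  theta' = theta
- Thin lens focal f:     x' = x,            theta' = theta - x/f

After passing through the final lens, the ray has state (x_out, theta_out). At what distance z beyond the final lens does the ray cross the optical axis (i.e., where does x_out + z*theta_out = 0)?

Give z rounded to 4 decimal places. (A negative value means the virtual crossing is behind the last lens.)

Initial: x=5.0000 theta=0.0000
After 1 (propagate distance d=30): x=5.0000 theta=0.0000
After 2 (thin lens f=28): x=5.0000 theta=-5/28 (≈-0.1786)
After 3 (propagate distance d=15): x=65/28 (≈2.3214) theta=-5/28 (≈-0.1786)
After 4 (thin lens f=42): x=65/28 (≈2.3214) theta=-275/1176 (≈-0.2338)
After 5 (propagate distance d=21): x=-145/56 (≈-2.5893) theta=-275/1176 (≈-0.2338)
After 6 (thin lens f=37): x=-145/56 (≈-2.5893) theta=-3565/21756 (≈-0.1639)
z_focus = -x_out/theta_out = -(-145/56)/(-3565/21756) = -22533/1426 ≈ -15.8015
Rounded to 4 decimal places: z = -15.8015

Answer: -15.8015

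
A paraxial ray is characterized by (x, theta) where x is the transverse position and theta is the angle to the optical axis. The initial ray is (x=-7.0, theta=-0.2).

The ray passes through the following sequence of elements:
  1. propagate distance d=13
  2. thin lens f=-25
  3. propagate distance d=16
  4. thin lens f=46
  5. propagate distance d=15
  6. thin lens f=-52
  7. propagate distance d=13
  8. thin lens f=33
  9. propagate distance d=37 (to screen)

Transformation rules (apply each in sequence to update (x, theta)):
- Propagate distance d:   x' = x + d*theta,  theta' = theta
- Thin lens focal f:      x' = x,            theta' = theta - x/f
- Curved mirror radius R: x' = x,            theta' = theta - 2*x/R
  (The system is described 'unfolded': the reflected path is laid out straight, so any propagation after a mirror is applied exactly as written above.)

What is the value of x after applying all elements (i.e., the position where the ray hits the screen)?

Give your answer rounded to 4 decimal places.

Answer: -18.1545

Derivation:
Initial: x=-7.0000 theta=-0.2000
After 1 (propagate distance d=13): x=-9.6000 theta=-0.2000
After 2 (thin lens f=-25): x=-9.6000 theta=-0.5840
After 3 (propagate distance d=16): x=-18.9440 theta=-0.5840
After 4 (thin lens f=46): x=-18.9440 theta=-99/575 (≈-0.1722)
After 5 (propagate distance d=15): x=-61889/2875 (≈-21.5266) theta=-99/575 (≈-0.1722)
After 6 (thin lens f=-52): x=-61889/2875 (≈-21.5266) theta=-87629/149500 (≈-0.5861)
After 7 (propagate distance d=13): x=-67037/2300 (≈-29.1465) theta=-87629/149500 (≈-0.5861)
After 8 (thin lens f=33): x=-67037/2300 (≈-29.1465) theta=366412/1233375 (≈0.2971)
After 9 (propagate distance d=37 (to screen)): x=-89565389/4933500 (≈-18.1545) theta=366412/1233375 (≈0.2971)
Rounded to 4 decimal places: x = -18.1545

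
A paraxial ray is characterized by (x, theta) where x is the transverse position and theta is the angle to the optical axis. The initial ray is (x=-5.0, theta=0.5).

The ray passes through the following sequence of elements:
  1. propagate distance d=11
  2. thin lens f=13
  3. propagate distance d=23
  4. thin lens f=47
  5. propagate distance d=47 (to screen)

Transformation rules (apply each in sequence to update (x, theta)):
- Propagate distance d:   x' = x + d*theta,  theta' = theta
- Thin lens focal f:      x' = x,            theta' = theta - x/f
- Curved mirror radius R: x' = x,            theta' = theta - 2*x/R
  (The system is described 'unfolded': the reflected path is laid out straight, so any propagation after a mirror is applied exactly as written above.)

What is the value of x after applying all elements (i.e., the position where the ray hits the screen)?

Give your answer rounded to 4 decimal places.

Answer: 21.6923

Derivation:
Initial: x=-5.0000 theta=0.5000
After 1 (propagate distance d=11): x=0.5000 theta=0.5000
After 2 (thin lens f=13): x=0.5000 theta=6/13 (≈0.4615)
After 3 (propagate distance d=23): x=289/26 (≈11.1154) theta=6/13 (≈0.4615)
After 4 (thin lens f=47): x=289/26 (≈11.1154) theta=275/1222 (≈0.2250)
After 5 (propagate distance d=47 (to screen)): x=282/13 (≈21.6923) theta=275/1222 (≈0.2250)
Rounded to 4 decimal places: x = 21.6923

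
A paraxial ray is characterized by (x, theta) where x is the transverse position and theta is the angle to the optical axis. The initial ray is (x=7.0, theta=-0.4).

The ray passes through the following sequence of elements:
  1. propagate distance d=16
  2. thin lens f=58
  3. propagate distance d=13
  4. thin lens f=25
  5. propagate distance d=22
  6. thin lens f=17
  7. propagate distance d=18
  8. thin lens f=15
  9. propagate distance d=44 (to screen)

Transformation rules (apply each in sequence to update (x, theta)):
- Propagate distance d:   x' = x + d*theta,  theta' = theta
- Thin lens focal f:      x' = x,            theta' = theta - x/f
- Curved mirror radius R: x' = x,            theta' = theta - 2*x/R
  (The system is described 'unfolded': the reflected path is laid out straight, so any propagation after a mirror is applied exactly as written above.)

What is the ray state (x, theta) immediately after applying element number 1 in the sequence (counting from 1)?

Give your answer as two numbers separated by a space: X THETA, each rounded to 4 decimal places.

Initial: x=7.0000 theta=-0.4000
After 1 (propagate distance d=16): x=0.6000 theta=-0.4000
Rounded to 4 decimal places: x = 0.6000, theta = -0.4000

Answer: 0.6000 -0.4000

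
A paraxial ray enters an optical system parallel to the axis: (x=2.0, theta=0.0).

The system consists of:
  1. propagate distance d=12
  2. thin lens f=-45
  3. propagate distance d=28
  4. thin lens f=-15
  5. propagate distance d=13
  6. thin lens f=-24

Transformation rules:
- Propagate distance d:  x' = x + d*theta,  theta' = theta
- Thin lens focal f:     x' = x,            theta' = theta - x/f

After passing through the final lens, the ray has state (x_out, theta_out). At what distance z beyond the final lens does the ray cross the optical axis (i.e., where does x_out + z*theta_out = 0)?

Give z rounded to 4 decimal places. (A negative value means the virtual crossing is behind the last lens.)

Initial: x=2.0000 theta=0.0000
After 1 (propagate distance d=12): x=2.0000 theta=0.0000
After 2 (thin lens f=-45): x=2.0000 theta=2/45 (≈0.0444)
After 3 (propagate distance d=28): x=146/45 (≈3.2444) theta=2/45 (≈0.0444)
After 4 (thin lens f=-15): x=146/45 (≈3.2444) theta=176/675 (≈0.2607)
After 5 (propagate distance d=13): x=4478/675 (≈6.6341) theta=176/675 (≈0.2607)
After 6 (thin lens f=-24): x=4478/675 (≈6.6341) theta=4351/8100 (≈0.5372)
z_focus = -x_out/theta_out = -(4478/675)/(4351/8100) = -53736/4351 ≈ -12.3503
Rounded to 4 decimal places: z = -12.3503

Answer: -12.3503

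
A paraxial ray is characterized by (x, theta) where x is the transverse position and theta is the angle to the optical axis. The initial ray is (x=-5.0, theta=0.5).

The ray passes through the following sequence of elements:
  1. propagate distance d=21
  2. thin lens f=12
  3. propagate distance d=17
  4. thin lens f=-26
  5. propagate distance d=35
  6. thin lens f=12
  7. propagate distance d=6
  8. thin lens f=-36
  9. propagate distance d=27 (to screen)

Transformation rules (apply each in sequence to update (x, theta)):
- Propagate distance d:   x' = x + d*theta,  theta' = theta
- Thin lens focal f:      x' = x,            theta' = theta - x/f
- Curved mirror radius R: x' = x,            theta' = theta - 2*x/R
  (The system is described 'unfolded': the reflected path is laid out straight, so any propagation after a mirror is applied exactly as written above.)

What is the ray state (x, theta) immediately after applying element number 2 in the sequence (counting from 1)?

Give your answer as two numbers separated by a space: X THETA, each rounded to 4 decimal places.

Answer: 5.5000 0.0417

Derivation:
Initial: x=-5.0000 theta=0.5000
After 1 (propagate distance d=21): x=5.5000 theta=0.5000
After 2 (thin lens f=12): x=5.5000 theta=1/24 (≈0.0417)
Rounded to 4 decimal places: x = 5.5000, theta = 0.0417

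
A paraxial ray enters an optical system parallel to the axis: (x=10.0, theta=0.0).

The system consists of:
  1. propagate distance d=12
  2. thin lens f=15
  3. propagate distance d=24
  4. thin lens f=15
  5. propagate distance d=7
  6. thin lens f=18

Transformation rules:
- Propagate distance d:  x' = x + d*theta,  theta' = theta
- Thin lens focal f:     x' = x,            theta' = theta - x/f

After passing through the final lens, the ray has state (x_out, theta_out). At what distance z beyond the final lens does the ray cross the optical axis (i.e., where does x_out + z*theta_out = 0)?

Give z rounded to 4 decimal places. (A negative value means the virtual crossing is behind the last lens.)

Answer: 46.1739

Derivation:
Initial: x=10.0000 theta=0.0000
After 1 (propagate distance d=12): x=10.0000 theta=0.0000
After 2 (thin lens f=15): x=10.0000 theta=-2/3 (≈-0.6667)
After 3 (propagate distance d=24): x=-6.0000 theta=-2/3 (≈-0.6667)
After 4 (thin lens f=15): x=-6.0000 theta=-4/15 (≈-0.2667)
After 5 (propagate distance d=7): x=-118/15 (≈-7.8667) theta=-4/15 (≈-0.2667)
After 6 (thin lens f=18): x=-118/15 (≈-7.8667) theta=23/135 (≈0.1704)
z_focus = -x_out/theta_out = -(-118/15)/(23/135) = 1062/23 ≈ 46.1739
Rounded to 4 decimal places: z = 46.1739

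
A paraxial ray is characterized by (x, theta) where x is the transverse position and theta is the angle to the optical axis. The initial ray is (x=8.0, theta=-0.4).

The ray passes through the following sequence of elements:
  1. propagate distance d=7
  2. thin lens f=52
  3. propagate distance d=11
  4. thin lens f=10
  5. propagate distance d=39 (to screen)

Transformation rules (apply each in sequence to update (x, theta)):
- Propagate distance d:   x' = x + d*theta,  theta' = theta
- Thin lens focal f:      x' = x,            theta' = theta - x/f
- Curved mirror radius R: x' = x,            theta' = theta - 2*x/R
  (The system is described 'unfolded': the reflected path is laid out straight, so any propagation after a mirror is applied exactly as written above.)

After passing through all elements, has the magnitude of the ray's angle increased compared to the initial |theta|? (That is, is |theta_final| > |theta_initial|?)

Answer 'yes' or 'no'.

Initial: x=8.0000 theta=-0.4000
After 1 (propagate distance d=7): x=5.2000 theta=-0.4000
After 2 (thin lens f=52): x=5.2000 theta=-0.5000
After 3 (propagate distance d=11): x=-0.3000 theta=-0.5000
After 4 (thin lens f=10): x=-0.3000 theta=-0.4700
After 5 (propagate distance d=39 (to screen)): x=-18.6300 theta=-0.4700
|theta_initial|=0.4000 |theta_final|=0.4700 -> increased

Answer: yes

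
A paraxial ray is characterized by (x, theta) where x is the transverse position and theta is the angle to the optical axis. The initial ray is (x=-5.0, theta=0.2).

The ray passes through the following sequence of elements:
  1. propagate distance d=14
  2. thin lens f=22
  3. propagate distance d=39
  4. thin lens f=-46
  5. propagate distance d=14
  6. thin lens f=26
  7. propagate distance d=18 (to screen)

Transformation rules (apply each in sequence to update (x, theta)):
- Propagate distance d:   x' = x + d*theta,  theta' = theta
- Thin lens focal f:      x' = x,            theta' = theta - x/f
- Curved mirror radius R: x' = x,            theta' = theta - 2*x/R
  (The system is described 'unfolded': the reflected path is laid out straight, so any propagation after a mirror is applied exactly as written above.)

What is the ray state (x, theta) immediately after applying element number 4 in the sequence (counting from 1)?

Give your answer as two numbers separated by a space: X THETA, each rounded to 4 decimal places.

Answer: 9.5000 0.5065

Derivation:
Initial: x=-5.0000 theta=0.2000
After 1 (propagate distance d=14): x=-2.2000 theta=0.2000
After 2 (thin lens f=22): x=-2.2000 theta=0.3000
After 3 (propagate distance d=39): x=9.5000 theta=0.3000
After 4 (thin lens f=-46): x=9.5000 theta=233/460 (≈0.5065)
Rounded to 4 decimal places: x = 9.5000, theta = 0.5065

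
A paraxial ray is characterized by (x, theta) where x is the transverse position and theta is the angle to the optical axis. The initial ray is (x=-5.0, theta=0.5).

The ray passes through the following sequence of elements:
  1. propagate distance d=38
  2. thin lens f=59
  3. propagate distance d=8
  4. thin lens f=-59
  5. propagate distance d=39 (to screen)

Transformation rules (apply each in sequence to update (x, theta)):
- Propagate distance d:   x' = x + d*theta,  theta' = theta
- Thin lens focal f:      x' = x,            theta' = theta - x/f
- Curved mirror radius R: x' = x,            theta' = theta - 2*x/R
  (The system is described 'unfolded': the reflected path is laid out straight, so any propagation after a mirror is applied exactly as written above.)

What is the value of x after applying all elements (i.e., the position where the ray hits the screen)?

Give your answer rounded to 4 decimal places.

Initial: x=-5.0000 theta=0.5000
After 1 (propagate distance d=38): x=14.0000 theta=0.5000
After 2 (thin lens f=59): x=14.0000 theta=31/118 (≈0.2627)
After 3 (propagate distance d=8): x=950/59 (≈16.1017) theta=31/118 (≈0.2627)
After 4 (thin lens f=-59): x=950/59 (≈16.1017) theta=3729/6962 (≈0.5356)
After 5 (propagate distance d=39 (to screen)): x=257531/6962 (≈36.9910) theta=3729/6962 (≈0.5356)
Rounded to 4 decimal places: x = 36.9910

Answer: 36.9910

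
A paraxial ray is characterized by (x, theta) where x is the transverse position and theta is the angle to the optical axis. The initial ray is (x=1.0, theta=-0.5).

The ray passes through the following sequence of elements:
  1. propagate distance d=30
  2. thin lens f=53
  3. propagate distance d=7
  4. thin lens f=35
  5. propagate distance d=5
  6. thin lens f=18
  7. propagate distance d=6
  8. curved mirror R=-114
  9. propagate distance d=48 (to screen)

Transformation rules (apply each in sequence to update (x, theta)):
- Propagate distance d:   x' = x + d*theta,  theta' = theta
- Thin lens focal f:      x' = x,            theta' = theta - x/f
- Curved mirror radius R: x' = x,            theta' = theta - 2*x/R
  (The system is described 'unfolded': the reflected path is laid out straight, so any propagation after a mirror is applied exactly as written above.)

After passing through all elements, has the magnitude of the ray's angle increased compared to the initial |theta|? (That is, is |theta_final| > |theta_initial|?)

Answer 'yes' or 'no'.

Answer: yes

Derivation:
Initial: x=1.0000 theta=-0.5000
After 1 (propagate distance d=30): x=-14.0000 theta=-0.5000
After 2 (thin lens f=53): x=-14.0000 theta=-25/106 (≈-0.2358)
After 3 (propagate distance d=7): x=-1659/106 (≈-15.6509) theta=-25/106 (≈-0.2358)
After 4 (thin lens f=35): x=-1659/106 (≈-15.6509) theta=56/265 (≈0.2113)
After 5 (propagate distance d=5): x=-1547/106 (≈-14.5943) theta=56/265 (≈0.2113)
After 6 (thin lens f=18): x=-1547/106 (≈-14.5943) theta=9751/9540 (≈1.0221)
After 7 (propagate distance d=6): x=-6727/795 (≈-8.4616) theta=9751/9540 (≈1.0221)
After 8 (curved mirror R=-114): x=-6727/795 (≈-8.4616) theta=52787/60420 (≈0.8737)
After 9 (propagate distance d=48 (to screen)): x=505631/15105 (≈33.4744) theta=52787/60420 (≈0.8737)
|theta_initial|=0.5000 |theta_final|=52787/60420 (≈0.8737) -> increased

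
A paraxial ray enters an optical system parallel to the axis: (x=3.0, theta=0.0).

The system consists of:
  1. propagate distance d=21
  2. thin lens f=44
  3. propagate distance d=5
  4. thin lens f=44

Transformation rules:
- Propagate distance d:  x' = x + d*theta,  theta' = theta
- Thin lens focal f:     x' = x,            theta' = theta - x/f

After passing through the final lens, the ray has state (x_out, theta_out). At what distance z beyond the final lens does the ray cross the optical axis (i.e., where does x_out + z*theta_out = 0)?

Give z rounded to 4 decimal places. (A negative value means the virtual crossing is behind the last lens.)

Initial: x=3.0000 theta=0.0000
After 1 (propagate distance d=21): x=3.0000 theta=0.0000
After 2 (thin lens f=44): x=3.0000 theta=-3/44 (≈-0.0682)
After 3 (propagate distance d=5): x=117/44 (≈2.6591) theta=-3/44 (≈-0.0682)
After 4 (thin lens f=44): x=117/44 (≈2.6591) theta=-249/1936 (≈-0.1286)
z_focus = -x_out/theta_out = -(117/44)/(-249/1936) = 1716/83 ≈ 20.6747
Rounded to 4 decimal places: z = 20.6747

Answer: 20.6747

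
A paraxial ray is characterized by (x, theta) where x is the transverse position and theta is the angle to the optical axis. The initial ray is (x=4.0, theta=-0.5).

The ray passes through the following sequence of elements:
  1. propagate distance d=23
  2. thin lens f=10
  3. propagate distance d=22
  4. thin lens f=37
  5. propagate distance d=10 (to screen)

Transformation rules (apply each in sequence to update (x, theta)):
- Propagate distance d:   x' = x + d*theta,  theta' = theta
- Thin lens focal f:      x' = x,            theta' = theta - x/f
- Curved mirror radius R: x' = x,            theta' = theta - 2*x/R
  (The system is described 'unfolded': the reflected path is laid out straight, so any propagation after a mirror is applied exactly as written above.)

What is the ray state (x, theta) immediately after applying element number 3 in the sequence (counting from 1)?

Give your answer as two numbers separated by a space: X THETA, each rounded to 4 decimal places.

Answer: -2.0000 0.2500

Derivation:
Initial: x=4.0000 theta=-0.5000
After 1 (propagate distance d=23): x=-7.5000 theta=-0.5000
After 2 (thin lens f=10): x=-7.5000 theta=0.2500
After 3 (propagate distance d=22): x=-2.0000 theta=0.2500
Rounded to 4 decimal places: x = -2.0000, theta = 0.2500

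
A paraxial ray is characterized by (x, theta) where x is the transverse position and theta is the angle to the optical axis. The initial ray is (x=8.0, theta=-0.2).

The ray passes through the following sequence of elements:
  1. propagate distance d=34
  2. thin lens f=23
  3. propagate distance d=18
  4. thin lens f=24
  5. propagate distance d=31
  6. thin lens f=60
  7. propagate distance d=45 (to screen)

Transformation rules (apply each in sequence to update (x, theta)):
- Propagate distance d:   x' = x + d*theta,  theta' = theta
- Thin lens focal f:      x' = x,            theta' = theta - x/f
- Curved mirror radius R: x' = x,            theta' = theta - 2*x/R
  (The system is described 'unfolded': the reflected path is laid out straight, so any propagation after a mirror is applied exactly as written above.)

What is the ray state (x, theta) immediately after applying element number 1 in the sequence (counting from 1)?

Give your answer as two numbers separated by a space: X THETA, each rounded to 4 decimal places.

Initial: x=8.0000 theta=-0.2000
After 1 (propagate distance d=34): x=1.2000 theta=-0.2000
Rounded to 4 decimal places: x = 1.2000, theta = -0.2000

Answer: 1.2000 -0.2000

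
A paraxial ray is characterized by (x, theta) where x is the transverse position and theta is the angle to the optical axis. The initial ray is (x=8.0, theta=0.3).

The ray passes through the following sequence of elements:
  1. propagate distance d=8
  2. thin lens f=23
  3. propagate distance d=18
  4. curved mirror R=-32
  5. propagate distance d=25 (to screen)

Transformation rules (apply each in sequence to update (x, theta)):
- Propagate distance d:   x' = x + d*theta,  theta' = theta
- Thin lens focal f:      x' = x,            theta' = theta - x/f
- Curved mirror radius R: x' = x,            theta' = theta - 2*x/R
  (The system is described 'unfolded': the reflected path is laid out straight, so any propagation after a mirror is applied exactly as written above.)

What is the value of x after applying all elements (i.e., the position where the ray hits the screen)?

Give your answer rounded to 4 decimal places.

Initial: x=8.0000 theta=0.3000
After 1 (propagate distance d=8): x=10.4000 theta=0.3000
After 2 (thin lens f=23): x=10.4000 theta=-7/46 (≈-0.1522)
After 3 (propagate distance d=18): x=881/115 (≈7.6609) theta=-7/46 (≈-0.1522)
After 4 (curved mirror R=-32): x=881/115 (≈7.6609) theta=601/1840 (≈0.3266)
After 5 (propagate distance d=25 (to screen)): x=29121/1840 (≈15.8266) theta=601/1840 (≈0.3266)
Rounded to 4 decimal places: x = 15.8266

Answer: 15.8266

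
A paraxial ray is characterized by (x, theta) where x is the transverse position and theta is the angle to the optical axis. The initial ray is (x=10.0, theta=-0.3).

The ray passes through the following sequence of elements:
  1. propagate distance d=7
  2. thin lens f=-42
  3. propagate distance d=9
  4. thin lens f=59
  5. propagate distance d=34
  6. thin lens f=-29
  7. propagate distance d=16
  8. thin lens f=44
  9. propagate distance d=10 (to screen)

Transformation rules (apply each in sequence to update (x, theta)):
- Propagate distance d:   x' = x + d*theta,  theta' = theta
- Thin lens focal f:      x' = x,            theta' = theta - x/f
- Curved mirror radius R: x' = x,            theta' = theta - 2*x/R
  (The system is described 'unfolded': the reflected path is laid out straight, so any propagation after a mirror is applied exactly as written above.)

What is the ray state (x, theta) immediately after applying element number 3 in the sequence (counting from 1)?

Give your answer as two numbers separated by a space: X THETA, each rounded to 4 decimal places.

Answer: 6.8929 -0.1119

Derivation:
Initial: x=10.0000 theta=-0.3000
After 1 (propagate distance d=7): x=7.9000 theta=-0.3000
After 2 (thin lens f=-42): x=7.9000 theta=-47/420 (≈-0.1119)
After 3 (propagate distance d=9): x=193/28 (≈6.8929) theta=-47/420 (≈-0.1119)
Rounded to 4 decimal places: x = 6.8929, theta = -0.1119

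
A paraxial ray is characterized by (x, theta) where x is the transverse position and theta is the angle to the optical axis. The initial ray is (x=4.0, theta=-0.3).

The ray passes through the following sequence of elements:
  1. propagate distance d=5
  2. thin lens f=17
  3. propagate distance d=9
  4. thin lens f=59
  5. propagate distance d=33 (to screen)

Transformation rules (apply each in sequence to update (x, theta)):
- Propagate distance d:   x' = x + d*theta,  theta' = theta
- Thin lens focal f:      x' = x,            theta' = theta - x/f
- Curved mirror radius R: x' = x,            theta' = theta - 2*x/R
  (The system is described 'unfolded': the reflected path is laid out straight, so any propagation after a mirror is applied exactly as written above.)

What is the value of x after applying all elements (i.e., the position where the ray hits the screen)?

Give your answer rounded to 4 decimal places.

Answer: -15.4243

Derivation:
Initial: x=4.0000 theta=-0.3000
After 1 (propagate distance d=5): x=2.5000 theta=-0.3000
After 2 (thin lens f=17): x=2.5000 theta=-38/85 (≈-0.4471)
After 3 (propagate distance d=9): x=-259/170 (≈-1.5235) theta=-38/85 (≈-0.4471)
After 4 (thin lens f=59): x=-259/170 (≈-1.5235) theta=-845/2006 (≈-0.4212)
After 5 (propagate distance d=33 (to screen)): x=-77353/5015 (≈-15.4243) theta=-845/2006 (≈-0.4212)
Rounded to 4 decimal places: x = -15.4243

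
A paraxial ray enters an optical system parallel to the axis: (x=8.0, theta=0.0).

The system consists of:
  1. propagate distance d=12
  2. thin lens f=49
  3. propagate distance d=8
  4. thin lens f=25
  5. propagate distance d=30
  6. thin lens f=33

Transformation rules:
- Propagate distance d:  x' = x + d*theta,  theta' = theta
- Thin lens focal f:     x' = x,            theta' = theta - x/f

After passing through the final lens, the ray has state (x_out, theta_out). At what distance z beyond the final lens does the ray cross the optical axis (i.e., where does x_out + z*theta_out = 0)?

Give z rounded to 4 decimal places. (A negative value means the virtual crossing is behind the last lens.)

Initial: x=8.0000 theta=0.0000
After 1 (propagate distance d=12): x=8.0000 theta=0.0000
After 2 (thin lens f=49): x=8.0000 theta=-8/49 (≈-0.1633)
After 3 (propagate distance d=8): x=328/49 (≈6.6939) theta=-8/49 (≈-0.1633)
After 4 (thin lens f=25): x=328/49 (≈6.6939) theta=-528/1225 (≈-0.4310)
After 5 (propagate distance d=30): x=-1528/245 (≈-6.2367) theta=-528/1225 (≈-0.4310)
After 6 (thin lens f=33): x=-1528/245 (≈-6.2367) theta=-9784/40425 (≈-0.2420)
z_focus = -x_out/theta_out = -(-1528/245)/(-9784/40425) = -31515/1223 ≈ -25.7686
Rounded to 4 decimal places: z = -25.7686

Answer: -25.7686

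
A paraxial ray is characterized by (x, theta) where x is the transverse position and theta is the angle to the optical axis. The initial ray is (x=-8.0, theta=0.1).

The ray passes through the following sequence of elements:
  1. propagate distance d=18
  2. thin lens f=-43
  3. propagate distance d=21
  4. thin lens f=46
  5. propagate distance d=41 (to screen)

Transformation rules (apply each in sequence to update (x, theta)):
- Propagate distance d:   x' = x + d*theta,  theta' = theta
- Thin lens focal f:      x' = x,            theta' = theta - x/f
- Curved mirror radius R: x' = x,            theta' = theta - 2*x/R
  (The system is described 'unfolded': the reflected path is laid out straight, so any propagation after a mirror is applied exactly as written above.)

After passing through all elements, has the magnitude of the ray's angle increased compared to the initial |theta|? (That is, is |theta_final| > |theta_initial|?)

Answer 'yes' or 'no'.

Answer: yes

Derivation:
Initial: x=-8.0000 theta=0.1000
After 1 (propagate distance d=18): x=-6.2000 theta=0.1000
After 2 (thin lens f=-43): x=-6.2000 theta=-19/430 (≈-0.0442)
After 3 (propagate distance d=21): x=-613/86 (≈-7.1279) theta=-19/430 (≈-0.0442)
After 4 (thin lens f=46): x=-613/86 (≈-7.1279) theta=2191/19780 (≈0.1108)
After 5 (propagate distance d=41 (to screen)): x=-51159/19780 (≈-2.5864) theta=2191/19780 (≈0.1108)
|theta_initial|=0.1000 |theta_final|=2191/19780 (≈0.1108) -> increased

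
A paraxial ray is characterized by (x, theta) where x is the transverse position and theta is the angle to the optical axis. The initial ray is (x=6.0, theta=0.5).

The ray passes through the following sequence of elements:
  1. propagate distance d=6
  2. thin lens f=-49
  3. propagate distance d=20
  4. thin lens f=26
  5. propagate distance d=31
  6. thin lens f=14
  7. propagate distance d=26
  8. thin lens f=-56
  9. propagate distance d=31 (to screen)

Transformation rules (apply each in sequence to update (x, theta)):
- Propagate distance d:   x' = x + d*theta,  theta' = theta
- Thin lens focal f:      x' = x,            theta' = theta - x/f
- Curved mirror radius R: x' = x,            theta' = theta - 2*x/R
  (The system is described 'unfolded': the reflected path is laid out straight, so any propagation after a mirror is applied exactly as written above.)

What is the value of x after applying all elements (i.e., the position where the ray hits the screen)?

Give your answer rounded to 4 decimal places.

Initial: x=6.0000 theta=0.5000
After 1 (propagate distance d=6): x=9.0000 theta=0.5000
After 2 (thin lens f=-49): x=9.0000 theta=67/98 (≈0.6837)
After 3 (propagate distance d=20): x=1111/49 (≈22.6735) theta=67/98 (≈0.6837)
After 4 (thin lens f=26): x=1111/49 (≈22.6735) theta=-120/637 (≈-0.1884)
After 5 (propagate distance d=31): x=10723/637 (≈16.8336) theta=-120/637 (≈-0.1884)
After 6 (thin lens f=14): x=10723/637 (≈16.8336) theta=-12403/8918 (≈-1.3908)
After 7 (propagate distance d=26): x=-86178/4459 (≈-19.3268) theta=-12403/8918 (≈-1.3908)
After 8 (thin lens f=-56): x=-86178/4459 (≈-19.3268) theta=-216731/124852 (≈-1.7359)
After 9 (propagate distance d=31 (to screen)): x=-9131645/124852 (≈-73.1398) theta=-216731/124852 (≈-1.7359)
Rounded to 4 decimal places: x = -73.1398

Answer: -73.1398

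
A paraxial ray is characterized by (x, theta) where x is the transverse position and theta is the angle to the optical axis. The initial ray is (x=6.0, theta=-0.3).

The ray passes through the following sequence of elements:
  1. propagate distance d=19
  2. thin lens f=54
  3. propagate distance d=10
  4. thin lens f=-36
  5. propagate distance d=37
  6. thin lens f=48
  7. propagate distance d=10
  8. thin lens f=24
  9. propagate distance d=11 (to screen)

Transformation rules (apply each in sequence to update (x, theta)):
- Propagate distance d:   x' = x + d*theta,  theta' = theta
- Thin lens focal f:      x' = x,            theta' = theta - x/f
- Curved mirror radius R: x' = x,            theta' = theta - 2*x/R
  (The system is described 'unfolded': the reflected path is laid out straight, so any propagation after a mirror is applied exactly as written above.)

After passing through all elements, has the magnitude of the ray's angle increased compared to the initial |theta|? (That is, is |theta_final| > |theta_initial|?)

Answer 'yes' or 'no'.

Answer: yes

Derivation:
Initial: x=6.0000 theta=-0.3000
After 1 (propagate distance d=19): x=0.3000 theta=-0.3000
After 2 (thin lens f=54): x=0.3000 theta=-11/36 (≈-0.3056)
After 3 (propagate distance d=10): x=-124/45 (≈-2.7556) theta=-11/36 (≈-0.3056)
After 4 (thin lens f=-36): x=-124/45 (≈-2.7556) theta=-619/1620 (≈-0.3821)
After 5 (propagate distance d=37): x=-27367/1620 (≈-16.8932) theta=-619/1620 (≈-0.3821)
After 6 (thin lens f=48): x=-27367/1620 (≈-16.8932) theta=-469/15552 (≈-0.0302)
After 7 (propagate distance d=10): x=-668533/38880 (≈-17.1948) theta=-469/15552 (≈-0.0302)
After 8 (thin lens f=24): x=-668533/38880 (≈-17.1948) theta=640393/933120 (≈0.6863)
After 9 (propagate distance d=11 (to screen)): x=-9000469/933120 (≈-9.6456) theta=640393/933120 (≈0.6863)
|theta_initial|=0.3000 |theta_final|=640393/933120 (≈0.6863) -> increased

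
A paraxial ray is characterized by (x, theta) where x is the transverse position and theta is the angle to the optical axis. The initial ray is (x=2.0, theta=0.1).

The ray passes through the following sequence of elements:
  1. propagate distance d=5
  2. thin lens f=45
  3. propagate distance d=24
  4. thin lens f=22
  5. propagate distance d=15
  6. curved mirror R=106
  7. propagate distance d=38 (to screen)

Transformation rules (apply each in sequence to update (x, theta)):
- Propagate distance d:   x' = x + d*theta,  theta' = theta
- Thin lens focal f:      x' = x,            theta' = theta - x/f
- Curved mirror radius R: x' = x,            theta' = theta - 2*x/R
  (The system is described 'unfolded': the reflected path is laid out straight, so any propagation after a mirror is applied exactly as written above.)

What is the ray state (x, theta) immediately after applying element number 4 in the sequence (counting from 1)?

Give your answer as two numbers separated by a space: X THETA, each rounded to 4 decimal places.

Initial: x=2.0000 theta=0.1000
After 1 (propagate distance d=5): x=2.5000 theta=0.1000
After 2 (thin lens f=45): x=2.5000 theta=2/45 (≈0.0444)
After 3 (propagate distance d=24): x=107/30 (≈3.5667) theta=2/45 (≈0.0444)
After 4 (thin lens f=22): x=107/30 (≈3.5667) theta=-233/1980 (≈-0.1177)
Rounded to 4 decimal places: x = 3.5667, theta = -0.1177

Answer: 3.5667 -0.1177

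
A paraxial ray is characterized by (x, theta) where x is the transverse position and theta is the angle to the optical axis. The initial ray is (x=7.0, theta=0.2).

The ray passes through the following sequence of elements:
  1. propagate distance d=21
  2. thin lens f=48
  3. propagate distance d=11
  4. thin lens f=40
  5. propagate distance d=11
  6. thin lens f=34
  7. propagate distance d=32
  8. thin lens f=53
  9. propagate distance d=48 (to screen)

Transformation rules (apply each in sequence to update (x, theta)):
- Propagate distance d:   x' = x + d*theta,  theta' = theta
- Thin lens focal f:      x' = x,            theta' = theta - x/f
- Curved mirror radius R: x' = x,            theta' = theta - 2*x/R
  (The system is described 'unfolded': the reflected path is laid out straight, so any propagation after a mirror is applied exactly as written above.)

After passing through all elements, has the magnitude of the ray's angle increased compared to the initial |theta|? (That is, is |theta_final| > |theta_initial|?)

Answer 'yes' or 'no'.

Answer: yes

Derivation:
Initial: x=7.0000 theta=0.2000
After 1 (propagate distance d=21): x=11.2000 theta=0.2000
After 2 (thin lens f=48): x=11.2000 theta=-1/30 (≈-0.0333)
After 3 (propagate distance d=11): x=65/6 (≈10.8333) theta=-1/30 (≈-0.0333)
After 4 (thin lens f=40): x=65/6 (≈10.8333) theta=-73/240 (≈-0.3042)
After 5 (propagate distance d=11): x=7.4875 theta=-73/240 (≈-0.3042)
After 6 (thin lens f=34): x=7.4875 theta=-4279/8160 (≈-0.5244)
After 7 (propagate distance d=32): x=-7583/816 (≈-9.2929) theta=-4279/8160 (≈-0.5244)
After 8 (thin lens f=53): x=-7583/816 (≈-9.2929) theta=-50319/144160 (≈-0.3490)
After 9 (propagate distance d=48 (to screen)): x=-5632463/216240 (≈-26.0473) theta=-50319/144160 (≈-0.3490)
|theta_initial|=0.2000 |theta_final|=50319/144160 (≈0.3490) -> increased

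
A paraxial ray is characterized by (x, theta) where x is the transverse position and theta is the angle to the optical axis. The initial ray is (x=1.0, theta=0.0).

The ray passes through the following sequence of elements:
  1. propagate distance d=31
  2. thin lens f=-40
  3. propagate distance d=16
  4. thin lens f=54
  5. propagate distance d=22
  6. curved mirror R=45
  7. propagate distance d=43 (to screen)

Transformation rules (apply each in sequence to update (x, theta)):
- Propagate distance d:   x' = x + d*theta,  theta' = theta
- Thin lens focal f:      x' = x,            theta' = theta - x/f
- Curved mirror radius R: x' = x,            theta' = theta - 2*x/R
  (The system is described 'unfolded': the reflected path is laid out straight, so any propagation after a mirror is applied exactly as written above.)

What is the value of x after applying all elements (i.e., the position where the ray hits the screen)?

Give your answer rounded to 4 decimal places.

Initial: x=1.0000 theta=0.0000
After 1 (propagate distance d=31): x=1.0000 theta=0.0000
After 2 (thin lens f=-40): x=1.0000 theta=0.0250
After 3 (propagate distance d=16): x=1.4000 theta=0.0250
After 4 (thin lens f=54): x=1.4000 theta=-1/1080 (≈-0.0009)
After 5 (propagate distance d=22): x=149/108 (≈1.3796) theta=-1/1080 (≈-0.0009)
After 6 (curved mirror R=45): x=149/108 (≈1.3796) theta=-121/1944 (≈-0.0622)
After 7 (propagate distance d=43 (to screen)): x=-2521/1944 (≈-1.2968) theta=-121/1944 (≈-0.0622)
Rounded to 4 decimal places: x = -1.2968

Answer: -1.2968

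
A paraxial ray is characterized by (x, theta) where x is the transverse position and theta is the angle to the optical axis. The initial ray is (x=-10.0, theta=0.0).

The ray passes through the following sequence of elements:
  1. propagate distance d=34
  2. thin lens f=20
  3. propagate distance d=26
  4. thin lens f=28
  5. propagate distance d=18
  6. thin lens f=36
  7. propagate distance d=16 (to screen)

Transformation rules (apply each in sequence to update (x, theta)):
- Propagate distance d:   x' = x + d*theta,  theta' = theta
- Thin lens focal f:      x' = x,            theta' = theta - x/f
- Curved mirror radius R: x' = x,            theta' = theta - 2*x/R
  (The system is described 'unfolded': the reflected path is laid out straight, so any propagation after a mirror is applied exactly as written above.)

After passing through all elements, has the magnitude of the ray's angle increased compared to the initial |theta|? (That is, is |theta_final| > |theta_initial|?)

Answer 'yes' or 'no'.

Initial: x=-10.0000 theta=0.0000
After 1 (propagate distance d=34): x=-10.0000 theta=0.0000
After 2 (thin lens f=20): x=-10.0000 theta=0.5000
After 3 (propagate distance d=26): x=3.0000 theta=0.5000
After 4 (thin lens f=28): x=3.0000 theta=11/28 (≈0.3929)
After 5 (propagate distance d=18): x=141/14 (≈10.0714) theta=11/28 (≈0.3929)
After 6 (thin lens f=36): x=141/14 (≈10.0714) theta=19/168 (≈0.1131)
After 7 (propagate distance d=16 (to screen)): x=499/42 (≈11.8810) theta=19/168 (≈0.1131)
|theta_initial|=0.0000 |theta_final|=19/168 (≈0.1131) -> increased

Answer: yes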